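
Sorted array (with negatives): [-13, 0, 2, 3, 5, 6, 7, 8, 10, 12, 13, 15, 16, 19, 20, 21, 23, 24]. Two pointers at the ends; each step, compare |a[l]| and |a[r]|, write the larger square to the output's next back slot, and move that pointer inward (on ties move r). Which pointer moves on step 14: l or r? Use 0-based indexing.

l=0 r=17: |-13|<=|24| out[17]=576, r--
l=0 r=16: |-13|<=|23| out[16]=529, r--
l=0 r=15: |-13|<=|21| out[15]=441, r--
l=0 r=14: |-13|<=|20| out[14]=400, r--
l=0 r=13: |-13|<=|19| out[13]=361, r--
l=0 r=12: |-13|<=|16| out[12]=256, r--
l=0 r=11: |-13|<=|15| out[11]=225, r--
l=0 r=10: |-13|<=|13| out[10]=169, r--
l=0 r=9: |-13|>|12| out[9]=169, l++
l=1 r=9: |0|<=|12| out[8]=144, r--
l=1 r=8: |0|<=|10| out[7]=100, r--
l=1 r=7: |0|<=|8| out[6]=64, r--
l=1 r=6: |0|<=|7| out[5]=49, r--
l=1 r=5: |0|<=|6| out[4]=36, r--

r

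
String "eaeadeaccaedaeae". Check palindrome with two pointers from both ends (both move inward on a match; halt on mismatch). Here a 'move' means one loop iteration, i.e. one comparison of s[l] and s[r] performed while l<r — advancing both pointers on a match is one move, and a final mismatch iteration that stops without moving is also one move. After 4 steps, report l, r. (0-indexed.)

[0,15] 'e'=='e' → l++,r--
[1,14] 'a'=='a' → l++,r--
[2,13] 'e'=='e' → l++,r--
[3,12] 'a'=='a' → l++,r--

l=4, r=11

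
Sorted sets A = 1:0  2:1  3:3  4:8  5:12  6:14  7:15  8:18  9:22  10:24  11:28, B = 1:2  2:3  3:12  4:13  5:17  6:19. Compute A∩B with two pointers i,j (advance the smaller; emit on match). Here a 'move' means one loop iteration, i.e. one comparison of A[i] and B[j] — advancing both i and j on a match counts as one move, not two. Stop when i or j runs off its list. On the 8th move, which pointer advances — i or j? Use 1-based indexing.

i

i=1 j=1: 0<2, i++
i=2 j=1: 1<2, i++
i=3 j=1: 3>2, j++
i=3 j=2: 3==3 emit, i++,j++
i=4 j=3: 8<12, i++
i=5 j=3: 12==12 emit, i++,j++
i=6 j=4: 14>13, j++
i=6 j=5: 14<17, i++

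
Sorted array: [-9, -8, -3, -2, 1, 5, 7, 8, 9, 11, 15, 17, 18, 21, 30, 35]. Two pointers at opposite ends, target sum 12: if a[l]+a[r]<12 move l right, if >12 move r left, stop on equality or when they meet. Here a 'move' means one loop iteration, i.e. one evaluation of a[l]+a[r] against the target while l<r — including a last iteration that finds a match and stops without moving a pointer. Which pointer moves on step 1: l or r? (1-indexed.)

r

l=1 r=16: -9+35=26 >12, r--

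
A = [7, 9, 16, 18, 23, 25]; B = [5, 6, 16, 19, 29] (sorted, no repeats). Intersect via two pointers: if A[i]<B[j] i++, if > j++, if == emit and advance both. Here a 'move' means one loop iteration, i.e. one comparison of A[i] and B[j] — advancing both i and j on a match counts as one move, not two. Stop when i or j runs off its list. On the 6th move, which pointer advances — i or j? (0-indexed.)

i=0 j=0: 7>5, j++
i=0 j=1: 7>6, j++
i=0 j=2: 7<16, i++
i=1 j=2: 9<16, i++
i=2 j=2: 16==16 emit, i++,j++
i=3 j=3: 18<19, i++

i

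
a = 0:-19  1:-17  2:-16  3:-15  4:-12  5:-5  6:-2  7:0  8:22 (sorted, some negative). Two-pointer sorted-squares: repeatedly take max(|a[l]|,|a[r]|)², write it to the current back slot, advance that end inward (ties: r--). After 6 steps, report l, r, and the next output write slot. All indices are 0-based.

[0,8] |-19|<=|22| out[8]=484 → r--
[0,7] |-19|>|0| out[7]=361 → l++
[1,7] |-17|>|0| out[6]=289 → l++
[2,7] |-16|>|0| out[5]=256 → l++
[3,7] |-15|>|0| out[4]=225 → l++
[4,7] |-12|>|0| out[3]=144 → l++

l=5, r=7, next write slot=2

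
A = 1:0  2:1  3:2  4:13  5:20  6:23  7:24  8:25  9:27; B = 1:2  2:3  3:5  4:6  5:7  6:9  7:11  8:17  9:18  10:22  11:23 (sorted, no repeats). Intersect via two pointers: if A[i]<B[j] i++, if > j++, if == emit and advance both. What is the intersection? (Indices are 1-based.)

i=1 j=1: 0<2, i++
i=2 j=1: 1<2, i++
i=3 j=1: 2==2 emit, i++,j++
i=4 j=2: 13>3, j++
i=4 j=3: 13>5, j++
i=4 j=4: 13>6, j++
i=4 j=5: 13>7, j++
i=4 j=6: 13>9, j++
i=4 j=7: 13>11, j++
i=4 j=8: 13<17, i++
i=5 j=8: 20>17, j++
i=5 j=9: 20>18, j++
i=5 j=10: 20<22, i++
i=6 j=10: 23>22, j++
i=6 j=11: 23==23 emit, i++,j++

intersection = [2, 23]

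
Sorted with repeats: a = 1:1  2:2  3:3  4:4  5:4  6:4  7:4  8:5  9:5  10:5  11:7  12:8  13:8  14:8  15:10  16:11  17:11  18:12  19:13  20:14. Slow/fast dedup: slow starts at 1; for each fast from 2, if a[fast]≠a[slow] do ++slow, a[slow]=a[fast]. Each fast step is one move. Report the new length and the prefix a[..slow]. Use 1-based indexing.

length 12; prefix = [1, 2, 3, 4, 5, 7, 8, 10, 11, 12, 13, 14]

slow=1 fast=2: a[fast]=2≠a[slow]=1 write a[2]=2, slow++,fast++
slow=2 fast=3: a[fast]=3≠a[slow]=2 write a[3]=3, slow++,fast++
slow=3 fast=4: a[fast]=4≠a[slow]=3 write a[4]=4, slow++,fast++
slow=4 fast=5: a[fast]=4=a[slow] dup, fast++
slow=4 fast=6: a[fast]=4=a[slow] dup, fast++
slow=4 fast=7: a[fast]=4=a[slow] dup, fast++
slow=4 fast=8: a[fast]=5≠a[slow]=4 write a[5]=5, slow++,fast++
slow=5 fast=9: a[fast]=5=a[slow] dup, fast++
slow=5 fast=10: a[fast]=5=a[slow] dup, fast++
slow=5 fast=11: a[fast]=7≠a[slow]=5 write a[6]=7, slow++,fast++
slow=6 fast=12: a[fast]=8≠a[slow]=7 write a[7]=8, slow++,fast++
slow=7 fast=13: a[fast]=8=a[slow] dup, fast++
slow=7 fast=14: a[fast]=8=a[slow] dup, fast++
slow=7 fast=15: a[fast]=10≠a[slow]=8 write a[8]=10, slow++,fast++
slow=8 fast=16: a[fast]=11≠a[slow]=10 write a[9]=11, slow++,fast++
slow=9 fast=17: a[fast]=11=a[slow] dup, fast++
slow=9 fast=18: a[fast]=12≠a[slow]=11 write a[10]=12, slow++,fast++
slow=10 fast=19: a[fast]=13≠a[slow]=12 write a[11]=13, slow++,fast++
slow=11 fast=20: a[fast]=14≠a[slow]=13 write a[12]=14, slow++,fast++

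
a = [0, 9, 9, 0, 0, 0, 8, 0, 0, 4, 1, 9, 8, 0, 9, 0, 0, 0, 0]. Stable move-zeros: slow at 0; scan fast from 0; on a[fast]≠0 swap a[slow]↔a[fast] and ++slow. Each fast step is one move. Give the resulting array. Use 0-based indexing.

[9, 9, 8, 4, 1, 9, 8, 9, 0, 0, 0, 0, 0, 0, 0, 0, 0, 0, 0]

slow=0 fast=0: a[fast]=0, fast++
slow=0 fast=1: a[fast]=9≠0 swap→a[0]=9, slow++,fast++
slow=1 fast=2: a[fast]=9≠0 swap→a[1]=9, slow++,fast++
slow=2 fast=3: a[fast]=0, fast++
slow=2 fast=4: a[fast]=0, fast++
slow=2 fast=5: a[fast]=0, fast++
slow=2 fast=6: a[fast]=8≠0 swap→a[2]=8, slow++,fast++
slow=3 fast=7: a[fast]=0, fast++
slow=3 fast=8: a[fast]=0, fast++
slow=3 fast=9: a[fast]=4≠0 swap→a[3]=4, slow++,fast++
slow=4 fast=10: a[fast]=1≠0 swap→a[4]=1, slow++,fast++
slow=5 fast=11: a[fast]=9≠0 swap→a[5]=9, slow++,fast++
slow=6 fast=12: a[fast]=8≠0 swap→a[6]=8, slow++,fast++
slow=7 fast=13: a[fast]=0, fast++
slow=7 fast=14: a[fast]=9≠0 swap→a[7]=9, slow++,fast++
slow=8 fast=15: a[fast]=0, fast++
slow=8 fast=16: a[fast]=0, fast++
slow=8 fast=17: a[fast]=0, fast++
slow=8 fast=18: a[fast]=0, fast++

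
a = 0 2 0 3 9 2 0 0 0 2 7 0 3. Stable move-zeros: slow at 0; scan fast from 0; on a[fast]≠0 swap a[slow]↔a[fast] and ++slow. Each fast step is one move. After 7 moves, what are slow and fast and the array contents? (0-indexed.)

(s=0,f=0) a[fast]=0 → fast++
(s=0,f=1) a[fast]=2≠0 swap→a[0]=2 → slow++,fast++
(s=1,f=2) a[fast]=0 → fast++
(s=1,f=3) a[fast]=3≠0 swap→a[1]=3 → slow++,fast++
(s=2,f=4) a[fast]=9≠0 swap→a[2]=9 → slow++,fast++
(s=3,f=5) a[fast]=2≠0 swap→a[3]=2 → slow++,fast++
(s=4,f=6) a[fast]=0 → fast++

slow=4, fast=7, a=[2, 3, 9, 2, 0, 0, 0, 0, 0, 2, 7, 0, 3]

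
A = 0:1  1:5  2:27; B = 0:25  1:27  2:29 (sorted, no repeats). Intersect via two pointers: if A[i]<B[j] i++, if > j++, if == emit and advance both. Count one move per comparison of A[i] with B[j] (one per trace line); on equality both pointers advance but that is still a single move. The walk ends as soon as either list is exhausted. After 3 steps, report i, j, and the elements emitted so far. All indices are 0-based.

i=0 j=0: 1<25, i++
i=1 j=0: 5<25, i++
i=2 j=0: 27>25, j++

i=2, j=1, emitted=[]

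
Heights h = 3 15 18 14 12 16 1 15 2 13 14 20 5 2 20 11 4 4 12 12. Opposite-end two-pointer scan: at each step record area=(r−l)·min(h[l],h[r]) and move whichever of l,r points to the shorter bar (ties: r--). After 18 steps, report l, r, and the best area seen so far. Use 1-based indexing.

l=12, r=13, best area=216

[1,20] min(3,12)*19=57 best=57 * → l++
[2,20] min(15,12)*18=216 best=216 * → r--
[2,19] min(15,12)*17=204 best=216 → r--
[2,18] min(15,4)*16=64 best=216 → r--
[2,17] min(15,4)*15=60 best=216 → r--
[2,16] min(15,11)*14=154 best=216 → r--
[2,15] min(15,20)*13=195 best=216 → l++
[3,15] min(18,20)*12=216 best=216 → l++
[4,15] min(14,20)*11=154 best=216 → l++
[5,15] min(12,20)*10=120 best=216 → l++
[6,15] min(16,20)*9=144 best=216 → l++
[7,15] min(1,20)*8=8 best=216 → l++
[8,15] min(15,20)*7=105 best=216 → l++
[9,15] min(2,20)*6=12 best=216 → l++
[10,15] min(13,20)*5=65 best=216 → l++
[11,15] min(14,20)*4=56 best=216 → l++
[12,15] min(20,20)*3=60 best=216 → r--
[12,14] min(20,2)*2=4 best=216 → r--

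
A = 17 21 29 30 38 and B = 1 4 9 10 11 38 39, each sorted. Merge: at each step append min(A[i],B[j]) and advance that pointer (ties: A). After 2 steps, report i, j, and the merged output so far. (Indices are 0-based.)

i=0 j=0: A[i]=17>B[j]=1 take 1, j++
i=0 j=1: A[i]=17>B[j]=4 take 4, j++

i=0, j=2, merged so far=[1, 4]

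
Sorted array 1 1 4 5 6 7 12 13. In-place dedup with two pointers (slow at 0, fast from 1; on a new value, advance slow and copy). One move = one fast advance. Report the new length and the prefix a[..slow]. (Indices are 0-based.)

length 7; prefix = [1, 4, 5, 6, 7, 12, 13]

(s=0,f=1) a[fast]=1=a[slow] dup → fast++
(s=0,f=2) a[fast]=4≠a[slow]=1 write a[1]=4 → slow++,fast++
(s=1,f=3) a[fast]=5≠a[slow]=4 write a[2]=5 → slow++,fast++
(s=2,f=4) a[fast]=6≠a[slow]=5 write a[3]=6 → slow++,fast++
(s=3,f=5) a[fast]=7≠a[slow]=6 write a[4]=7 → slow++,fast++
(s=4,f=6) a[fast]=12≠a[slow]=7 write a[5]=12 → slow++,fast++
(s=5,f=7) a[fast]=13≠a[slow]=12 write a[6]=13 → slow++,fast++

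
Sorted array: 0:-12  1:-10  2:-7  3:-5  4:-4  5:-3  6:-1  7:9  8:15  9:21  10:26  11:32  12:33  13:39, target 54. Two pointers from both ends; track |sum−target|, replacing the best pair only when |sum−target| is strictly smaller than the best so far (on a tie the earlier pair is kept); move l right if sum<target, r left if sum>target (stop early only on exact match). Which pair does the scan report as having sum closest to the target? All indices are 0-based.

[0,13] -12+39=27 d=27 * → l++
[1,13] -10+39=29 d=25 * → l++
[2,13] -7+39=32 d=22 * → l++
[3,13] -5+39=34 d=20 * → l++
[4,13] -4+39=35 d=19 * → l++
[5,13] -3+39=36 d=18 * → l++
[6,13] -1+39=38 d=16 * → l++
[7,13] 9+39=48 d=6 * → l++
[8,13] 15+39=54 d=0 * → stop

pair (15, 39) with sum 54 (|Δ|=0)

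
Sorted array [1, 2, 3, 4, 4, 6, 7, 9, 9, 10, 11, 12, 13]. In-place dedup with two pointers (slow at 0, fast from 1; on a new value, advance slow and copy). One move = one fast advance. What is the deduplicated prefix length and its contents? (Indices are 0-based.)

length 11; prefix = [1, 2, 3, 4, 6, 7, 9, 10, 11, 12, 13]

(s=0,f=1) a[fast]=2≠a[slow]=1 write a[1]=2 → slow++,fast++
(s=1,f=2) a[fast]=3≠a[slow]=2 write a[2]=3 → slow++,fast++
(s=2,f=3) a[fast]=4≠a[slow]=3 write a[3]=4 → slow++,fast++
(s=3,f=4) a[fast]=4=a[slow] dup → fast++
(s=3,f=5) a[fast]=6≠a[slow]=4 write a[4]=6 → slow++,fast++
(s=4,f=6) a[fast]=7≠a[slow]=6 write a[5]=7 → slow++,fast++
(s=5,f=7) a[fast]=9≠a[slow]=7 write a[6]=9 → slow++,fast++
(s=6,f=8) a[fast]=9=a[slow] dup → fast++
(s=6,f=9) a[fast]=10≠a[slow]=9 write a[7]=10 → slow++,fast++
(s=7,f=10) a[fast]=11≠a[slow]=10 write a[8]=11 → slow++,fast++
(s=8,f=11) a[fast]=12≠a[slow]=11 write a[9]=12 → slow++,fast++
(s=9,f=12) a[fast]=13≠a[slow]=12 write a[10]=13 → slow++,fast++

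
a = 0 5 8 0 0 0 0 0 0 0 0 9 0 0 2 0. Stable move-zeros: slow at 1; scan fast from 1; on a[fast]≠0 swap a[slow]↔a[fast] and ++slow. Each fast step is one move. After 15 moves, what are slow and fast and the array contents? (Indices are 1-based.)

slow=5, fast=16, a=[5, 8, 9, 2, 0, 0, 0, 0, 0, 0, 0, 0, 0, 0, 0, 0]

slow=1 fast=1: a[fast]=0, fast++
slow=1 fast=2: a[fast]=5≠0 swap→a[1]=5, slow++,fast++
slow=2 fast=3: a[fast]=8≠0 swap→a[2]=8, slow++,fast++
slow=3 fast=4: a[fast]=0, fast++
slow=3 fast=5: a[fast]=0, fast++
slow=3 fast=6: a[fast]=0, fast++
slow=3 fast=7: a[fast]=0, fast++
slow=3 fast=8: a[fast]=0, fast++
slow=3 fast=9: a[fast]=0, fast++
slow=3 fast=10: a[fast]=0, fast++
slow=3 fast=11: a[fast]=0, fast++
slow=3 fast=12: a[fast]=9≠0 swap→a[3]=9, slow++,fast++
slow=4 fast=13: a[fast]=0, fast++
slow=4 fast=14: a[fast]=0, fast++
slow=4 fast=15: a[fast]=2≠0 swap→a[4]=2, slow++,fast++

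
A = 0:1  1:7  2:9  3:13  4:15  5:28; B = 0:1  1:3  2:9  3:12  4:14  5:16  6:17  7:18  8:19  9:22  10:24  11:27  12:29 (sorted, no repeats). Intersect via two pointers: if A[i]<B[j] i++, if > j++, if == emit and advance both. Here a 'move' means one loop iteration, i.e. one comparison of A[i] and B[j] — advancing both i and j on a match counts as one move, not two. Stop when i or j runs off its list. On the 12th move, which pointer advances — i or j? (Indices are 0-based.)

j

i=0 j=0: 1==1 emit, i++,j++
i=1 j=1: 7>3, j++
i=1 j=2: 7<9, i++
i=2 j=2: 9==9 emit, i++,j++
i=3 j=3: 13>12, j++
i=3 j=4: 13<14, i++
i=4 j=4: 15>14, j++
i=4 j=5: 15<16, i++
i=5 j=5: 28>16, j++
i=5 j=6: 28>17, j++
i=5 j=7: 28>18, j++
i=5 j=8: 28>19, j++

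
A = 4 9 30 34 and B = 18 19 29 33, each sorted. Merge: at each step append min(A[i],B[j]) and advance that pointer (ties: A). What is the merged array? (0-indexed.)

[4, 9, 18, 19, 29, 30, 33, 34]

i=0 j=0: A[i]=4<=B[j]=18 take 4, i++
i=1 j=0: A[i]=9<=B[j]=18 take 9, i++
i=2 j=0: A[i]=30>B[j]=18 take 18, j++
i=2 j=1: A[i]=30>B[j]=19 take 19, j++
i=2 j=2: A[i]=30>B[j]=29 take 29, j++
i=2 j=3: A[i]=30<=B[j]=33 take 30, i++
i=3 j=3: A[i]=34>B[j]=33 take 33, j++
i=3 j=4: B done, take A[i]=34, i++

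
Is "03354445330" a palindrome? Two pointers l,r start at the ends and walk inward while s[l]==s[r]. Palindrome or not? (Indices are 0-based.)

l=0 r=10: '0'=='0', l++,r--
l=1 r=9: '3'=='3', l++,r--
l=2 r=8: '3'=='3', l++,r--
l=3 r=7: '5'=='5', l++,r--
l=4 r=6: '4'=='4', l++,r--

palindrome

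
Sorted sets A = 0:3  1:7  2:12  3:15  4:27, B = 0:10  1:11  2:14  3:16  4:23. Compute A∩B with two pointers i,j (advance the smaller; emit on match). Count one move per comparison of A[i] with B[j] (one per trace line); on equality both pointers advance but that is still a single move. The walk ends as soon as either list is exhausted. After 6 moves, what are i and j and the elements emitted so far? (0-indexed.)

i=0 j=0: 3<10, i++
i=1 j=0: 7<10, i++
i=2 j=0: 12>10, j++
i=2 j=1: 12>11, j++
i=2 j=2: 12<14, i++
i=3 j=2: 15>14, j++

i=3, j=3, emitted=[]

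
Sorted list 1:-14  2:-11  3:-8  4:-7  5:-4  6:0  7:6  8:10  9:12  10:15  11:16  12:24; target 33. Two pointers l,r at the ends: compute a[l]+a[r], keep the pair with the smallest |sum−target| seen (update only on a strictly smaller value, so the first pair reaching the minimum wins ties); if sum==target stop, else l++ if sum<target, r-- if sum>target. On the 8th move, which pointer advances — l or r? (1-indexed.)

l=1 r=12: -14+24=10 d=23 *, l++
l=2 r=12: -11+24=13 d=20 *, l++
l=3 r=12: -8+24=16 d=17 *, l++
l=4 r=12: -7+24=17 d=16 *, l++
l=5 r=12: -4+24=20 d=13 *, l++
l=6 r=12: 0+24=24 d=9 *, l++
l=7 r=12: 6+24=30 d=3 *, l++
l=8 r=12: 10+24=34 d=1 *, r--

r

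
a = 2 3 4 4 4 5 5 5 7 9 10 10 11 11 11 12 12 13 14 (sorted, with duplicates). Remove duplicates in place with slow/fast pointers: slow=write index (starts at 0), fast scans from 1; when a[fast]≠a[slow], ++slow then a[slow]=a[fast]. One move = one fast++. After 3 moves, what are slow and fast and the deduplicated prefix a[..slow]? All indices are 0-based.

slow=2, fast=4, prefix=[2, 3, 4]

(s=0,f=1) a[fast]=3≠a[slow]=2 write a[1]=3 → slow++,fast++
(s=1,f=2) a[fast]=4≠a[slow]=3 write a[2]=4 → slow++,fast++
(s=2,f=3) a[fast]=4=a[slow] dup → fast++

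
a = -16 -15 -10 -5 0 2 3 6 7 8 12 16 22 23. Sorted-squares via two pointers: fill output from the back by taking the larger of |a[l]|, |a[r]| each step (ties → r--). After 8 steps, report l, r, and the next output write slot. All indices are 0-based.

l=3, r=8, next write slot=5

[0,13] |-16|<=|23| out[13]=529 → r--
[0,12] |-16|<=|22| out[12]=484 → r--
[0,11] |-16|<=|16| out[11]=256 → r--
[0,10] |-16|>|12| out[10]=256 → l++
[1,10] |-15|>|12| out[9]=225 → l++
[2,10] |-10|<=|12| out[8]=144 → r--
[2,9] |-10|>|8| out[7]=100 → l++
[3,9] |-5|<=|8| out[6]=64 → r--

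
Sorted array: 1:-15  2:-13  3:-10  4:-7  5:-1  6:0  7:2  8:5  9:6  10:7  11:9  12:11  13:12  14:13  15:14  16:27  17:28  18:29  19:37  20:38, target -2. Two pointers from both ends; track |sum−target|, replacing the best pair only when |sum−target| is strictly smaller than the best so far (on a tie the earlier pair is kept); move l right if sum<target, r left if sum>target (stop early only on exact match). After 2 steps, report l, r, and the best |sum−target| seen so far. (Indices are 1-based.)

l=1 r=20: -15+38=23 d=25 *, r--
l=1 r=19: -15+37=22 d=24 *, r--

l=1, r=18, best |Δ|=24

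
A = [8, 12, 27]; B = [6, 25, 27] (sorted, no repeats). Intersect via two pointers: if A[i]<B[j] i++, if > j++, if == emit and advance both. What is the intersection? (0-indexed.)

[i=0,j=0] 8>6 → j++
[i=0,j=1] 8<25 → i++
[i=1,j=1] 12<25 → i++
[i=2,j=1] 27>25 → j++
[i=2,j=2] 27==27 emit → i++,j++

intersection = [27]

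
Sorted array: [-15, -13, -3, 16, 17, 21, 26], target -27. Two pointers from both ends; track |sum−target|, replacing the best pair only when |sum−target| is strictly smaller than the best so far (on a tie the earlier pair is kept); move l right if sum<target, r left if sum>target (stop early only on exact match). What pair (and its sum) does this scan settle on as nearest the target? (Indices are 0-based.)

[0,6] -15+26=11 d=38 * → r--
[0,5] -15+21=6 d=33 * → r--
[0,4] -15+17=2 d=29 * → r--
[0,3] -15+16=1 d=28 * → r--
[0,2] -15+-3=-18 d=9 * → r--
[0,1] -15+-13=-28 d=1 * → l++

pair (-15, -13) with sum -28 (|Δ|=1)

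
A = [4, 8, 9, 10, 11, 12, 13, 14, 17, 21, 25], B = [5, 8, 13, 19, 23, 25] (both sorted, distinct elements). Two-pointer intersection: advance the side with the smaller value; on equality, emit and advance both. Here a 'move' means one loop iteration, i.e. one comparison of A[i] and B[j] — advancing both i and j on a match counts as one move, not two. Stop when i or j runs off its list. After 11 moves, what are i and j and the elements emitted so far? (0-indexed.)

i=0 j=0: 4<5, i++
i=1 j=0: 8>5, j++
i=1 j=1: 8==8 emit, i++,j++
i=2 j=2: 9<13, i++
i=3 j=2: 10<13, i++
i=4 j=2: 11<13, i++
i=5 j=2: 12<13, i++
i=6 j=2: 13==13 emit, i++,j++
i=7 j=3: 14<19, i++
i=8 j=3: 17<19, i++
i=9 j=3: 21>19, j++

i=9, j=4, emitted=[8, 13]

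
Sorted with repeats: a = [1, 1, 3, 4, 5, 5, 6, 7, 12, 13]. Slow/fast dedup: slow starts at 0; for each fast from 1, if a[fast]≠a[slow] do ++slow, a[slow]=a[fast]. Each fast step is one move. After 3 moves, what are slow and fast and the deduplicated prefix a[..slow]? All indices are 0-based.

(s=0,f=1) a[fast]=1=a[slow] dup → fast++
(s=0,f=2) a[fast]=3≠a[slow]=1 write a[1]=3 → slow++,fast++
(s=1,f=3) a[fast]=4≠a[slow]=3 write a[2]=4 → slow++,fast++

slow=2, fast=4, prefix=[1, 3, 4]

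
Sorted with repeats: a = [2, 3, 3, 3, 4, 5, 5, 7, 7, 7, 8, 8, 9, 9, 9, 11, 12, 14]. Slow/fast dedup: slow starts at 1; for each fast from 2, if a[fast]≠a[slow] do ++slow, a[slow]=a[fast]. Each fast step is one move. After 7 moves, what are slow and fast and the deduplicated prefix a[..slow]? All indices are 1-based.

slow=5, fast=9, prefix=[2, 3, 4, 5, 7]

slow=1 fast=2: a[fast]=3≠a[slow]=2 write a[2]=3, slow++,fast++
slow=2 fast=3: a[fast]=3=a[slow] dup, fast++
slow=2 fast=4: a[fast]=3=a[slow] dup, fast++
slow=2 fast=5: a[fast]=4≠a[slow]=3 write a[3]=4, slow++,fast++
slow=3 fast=6: a[fast]=5≠a[slow]=4 write a[4]=5, slow++,fast++
slow=4 fast=7: a[fast]=5=a[slow] dup, fast++
slow=4 fast=8: a[fast]=7≠a[slow]=5 write a[5]=7, slow++,fast++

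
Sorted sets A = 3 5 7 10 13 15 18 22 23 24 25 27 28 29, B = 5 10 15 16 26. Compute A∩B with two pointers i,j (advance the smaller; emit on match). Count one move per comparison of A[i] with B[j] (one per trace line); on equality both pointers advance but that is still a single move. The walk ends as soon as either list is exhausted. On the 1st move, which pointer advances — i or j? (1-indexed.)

i

[i=1,j=1] 3<5 → i++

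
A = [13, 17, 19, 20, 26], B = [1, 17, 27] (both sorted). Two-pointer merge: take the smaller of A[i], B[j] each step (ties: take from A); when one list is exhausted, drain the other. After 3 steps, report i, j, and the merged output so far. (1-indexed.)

i=3, j=2, merged so far=[1, 13, 17]

i=1 j=1: A[i]=13>B[j]=1 take 1, j++
i=1 j=2: A[i]=13<=B[j]=17 take 13, i++
i=2 j=2: A[i]=17<=B[j]=17 take 17, i++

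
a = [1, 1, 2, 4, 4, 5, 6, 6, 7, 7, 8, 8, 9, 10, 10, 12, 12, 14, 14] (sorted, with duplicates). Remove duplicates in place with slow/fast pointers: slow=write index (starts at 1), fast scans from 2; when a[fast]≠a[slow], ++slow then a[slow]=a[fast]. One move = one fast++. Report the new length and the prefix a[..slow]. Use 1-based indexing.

slow=1 fast=2: a[fast]=1=a[slow] dup, fast++
slow=1 fast=3: a[fast]=2≠a[slow]=1 write a[2]=2, slow++,fast++
slow=2 fast=4: a[fast]=4≠a[slow]=2 write a[3]=4, slow++,fast++
slow=3 fast=5: a[fast]=4=a[slow] dup, fast++
slow=3 fast=6: a[fast]=5≠a[slow]=4 write a[4]=5, slow++,fast++
slow=4 fast=7: a[fast]=6≠a[slow]=5 write a[5]=6, slow++,fast++
slow=5 fast=8: a[fast]=6=a[slow] dup, fast++
slow=5 fast=9: a[fast]=7≠a[slow]=6 write a[6]=7, slow++,fast++
slow=6 fast=10: a[fast]=7=a[slow] dup, fast++
slow=6 fast=11: a[fast]=8≠a[slow]=7 write a[7]=8, slow++,fast++
slow=7 fast=12: a[fast]=8=a[slow] dup, fast++
slow=7 fast=13: a[fast]=9≠a[slow]=8 write a[8]=9, slow++,fast++
slow=8 fast=14: a[fast]=10≠a[slow]=9 write a[9]=10, slow++,fast++
slow=9 fast=15: a[fast]=10=a[slow] dup, fast++
slow=9 fast=16: a[fast]=12≠a[slow]=10 write a[10]=12, slow++,fast++
slow=10 fast=17: a[fast]=12=a[slow] dup, fast++
slow=10 fast=18: a[fast]=14≠a[slow]=12 write a[11]=14, slow++,fast++
slow=11 fast=19: a[fast]=14=a[slow] dup, fast++

length 11; prefix = [1, 2, 4, 5, 6, 7, 8, 9, 10, 12, 14]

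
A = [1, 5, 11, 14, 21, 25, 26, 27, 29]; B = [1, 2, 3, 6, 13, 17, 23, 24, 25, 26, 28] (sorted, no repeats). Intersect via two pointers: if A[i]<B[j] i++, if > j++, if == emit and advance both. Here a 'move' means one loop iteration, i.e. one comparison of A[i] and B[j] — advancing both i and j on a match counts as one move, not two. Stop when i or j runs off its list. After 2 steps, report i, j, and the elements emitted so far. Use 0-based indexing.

i=1, j=2, emitted=[1]

[i=0,j=0] 1==1 emit → i++,j++
[i=1,j=1] 5>2 → j++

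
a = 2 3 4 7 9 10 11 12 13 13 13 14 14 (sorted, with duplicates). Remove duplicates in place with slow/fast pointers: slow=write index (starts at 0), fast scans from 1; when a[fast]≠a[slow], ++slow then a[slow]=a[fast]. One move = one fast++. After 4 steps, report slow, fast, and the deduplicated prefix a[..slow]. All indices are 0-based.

slow=4, fast=5, prefix=[2, 3, 4, 7, 9]

(s=0,f=1) a[fast]=3≠a[slow]=2 write a[1]=3 → slow++,fast++
(s=1,f=2) a[fast]=4≠a[slow]=3 write a[2]=4 → slow++,fast++
(s=2,f=3) a[fast]=7≠a[slow]=4 write a[3]=7 → slow++,fast++
(s=3,f=4) a[fast]=9≠a[slow]=7 write a[4]=9 → slow++,fast++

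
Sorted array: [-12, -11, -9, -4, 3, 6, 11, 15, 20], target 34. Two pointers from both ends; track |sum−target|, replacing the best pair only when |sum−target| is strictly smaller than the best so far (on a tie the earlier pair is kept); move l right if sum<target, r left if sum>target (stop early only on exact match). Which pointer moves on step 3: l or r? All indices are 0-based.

[0,8] -12+20=8 d=26 * → l++
[1,8] -11+20=9 d=25 * → l++
[2,8] -9+20=11 d=23 * → l++

l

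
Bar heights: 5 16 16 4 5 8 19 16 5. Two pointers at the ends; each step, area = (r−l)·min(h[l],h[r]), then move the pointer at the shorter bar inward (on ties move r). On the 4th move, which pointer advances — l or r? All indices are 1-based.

[1,9] min(5,5)*8=40 best=40 * → r--
[1,8] min(5,16)*7=35 best=40 → l++
[2,8] min(16,16)*6=96 best=96 * → r--
[2,7] min(16,19)*5=80 best=96 → l++

l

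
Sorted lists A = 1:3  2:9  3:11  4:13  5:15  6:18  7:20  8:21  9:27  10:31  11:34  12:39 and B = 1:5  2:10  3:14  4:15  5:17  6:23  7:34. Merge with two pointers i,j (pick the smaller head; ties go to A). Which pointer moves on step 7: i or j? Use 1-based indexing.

i=1 j=1: A[i]=3<=B[j]=5 take 3, i++
i=2 j=1: A[i]=9>B[j]=5 take 5, j++
i=2 j=2: A[i]=9<=B[j]=10 take 9, i++
i=3 j=2: A[i]=11>B[j]=10 take 10, j++
i=3 j=3: A[i]=11<=B[j]=14 take 11, i++
i=4 j=3: A[i]=13<=B[j]=14 take 13, i++
i=5 j=3: A[i]=15>B[j]=14 take 14, j++

j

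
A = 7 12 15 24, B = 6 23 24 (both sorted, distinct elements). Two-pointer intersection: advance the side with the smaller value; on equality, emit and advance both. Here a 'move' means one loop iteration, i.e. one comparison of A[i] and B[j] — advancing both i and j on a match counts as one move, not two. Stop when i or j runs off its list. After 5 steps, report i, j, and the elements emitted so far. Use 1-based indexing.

i=4, j=3, emitted=[]

[i=1,j=1] 7>6 → j++
[i=1,j=2] 7<23 → i++
[i=2,j=2] 12<23 → i++
[i=3,j=2] 15<23 → i++
[i=4,j=2] 24>23 → j++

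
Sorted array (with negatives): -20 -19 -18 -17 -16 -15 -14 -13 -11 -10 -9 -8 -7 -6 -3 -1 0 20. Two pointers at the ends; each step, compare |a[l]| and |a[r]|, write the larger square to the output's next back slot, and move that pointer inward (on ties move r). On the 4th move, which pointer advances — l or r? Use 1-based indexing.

l=1 r=18: |-20|<=|20| out[18]=400, r--
l=1 r=17: |-20|>|0| out[17]=400, l++
l=2 r=17: |-19|>|0| out[16]=361, l++
l=3 r=17: |-18|>|0| out[15]=324, l++

l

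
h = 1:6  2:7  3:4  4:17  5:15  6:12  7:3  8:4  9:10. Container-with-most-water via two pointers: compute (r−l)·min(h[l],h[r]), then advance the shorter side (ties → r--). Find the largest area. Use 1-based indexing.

max area = 50

[1,9] min(6,10)*8=48 best=48 * → l++
[2,9] min(7,10)*7=49 best=49 * → l++
[3,9] min(4,10)*6=24 best=49 → l++
[4,9] min(17,10)*5=50 best=50 * → r--
[4,8] min(17,4)*4=16 best=50 → r--
[4,7] min(17,3)*3=9 best=50 → r--
[4,6] min(17,12)*2=24 best=50 → r--
[4,5] min(17,15)*1=15 best=50 → r--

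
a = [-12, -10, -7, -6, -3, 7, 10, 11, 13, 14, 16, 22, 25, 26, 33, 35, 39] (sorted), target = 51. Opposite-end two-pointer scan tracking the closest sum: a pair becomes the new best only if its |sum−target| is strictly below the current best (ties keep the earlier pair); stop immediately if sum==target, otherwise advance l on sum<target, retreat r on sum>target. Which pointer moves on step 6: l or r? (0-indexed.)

l

l=0 r=16: -12+39=27 d=24 *, l++
l=1 r=16: -10+39=29 d=22 *, l++
l=2 r=16: -7+39=32 d=19 *, l++
l=3 r=16: -6+39=33 d=18 *, l++
l=4 r=16: -3+39=36 d=15 *, l++
l=5 r=16: 7+39=46 d=5 *, l++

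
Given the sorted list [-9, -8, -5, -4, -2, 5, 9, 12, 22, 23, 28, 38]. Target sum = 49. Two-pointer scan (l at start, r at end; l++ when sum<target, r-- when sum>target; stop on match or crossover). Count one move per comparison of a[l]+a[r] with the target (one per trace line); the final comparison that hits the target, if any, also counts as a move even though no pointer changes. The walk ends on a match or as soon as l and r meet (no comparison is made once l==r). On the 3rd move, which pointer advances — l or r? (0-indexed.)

l

l=0 r=11: -9+38=29 <49, l++
l=1 r=11: -8+38=30 <49, l++
l=2 r=11: -5+38=33 <49, l++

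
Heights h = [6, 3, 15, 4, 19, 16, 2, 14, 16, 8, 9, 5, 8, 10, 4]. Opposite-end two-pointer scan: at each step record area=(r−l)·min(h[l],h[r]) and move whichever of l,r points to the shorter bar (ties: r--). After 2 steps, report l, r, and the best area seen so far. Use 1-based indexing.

[1,15] min(6,4)*14=56 best=56 * → r--
[1,14] min(6,10)*13=78 best=78 * → l++

l=2, r=14, best area=78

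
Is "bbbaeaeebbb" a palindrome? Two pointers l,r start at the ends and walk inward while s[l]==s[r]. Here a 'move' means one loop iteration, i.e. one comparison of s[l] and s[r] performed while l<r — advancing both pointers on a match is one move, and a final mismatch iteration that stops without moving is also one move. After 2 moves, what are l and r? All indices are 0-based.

l=0 r=10: 'b'=='b', l++,r--
l=1 r=9: 'b'=='b', l++,r--

l=2, r=8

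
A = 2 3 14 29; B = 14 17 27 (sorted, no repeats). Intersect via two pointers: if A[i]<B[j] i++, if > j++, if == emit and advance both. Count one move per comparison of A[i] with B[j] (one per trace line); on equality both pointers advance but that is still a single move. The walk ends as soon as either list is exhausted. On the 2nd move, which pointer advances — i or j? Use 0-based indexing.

[i=0,j=0] 2<14 → i++
[i=1,j=0] 3<14 → i++

i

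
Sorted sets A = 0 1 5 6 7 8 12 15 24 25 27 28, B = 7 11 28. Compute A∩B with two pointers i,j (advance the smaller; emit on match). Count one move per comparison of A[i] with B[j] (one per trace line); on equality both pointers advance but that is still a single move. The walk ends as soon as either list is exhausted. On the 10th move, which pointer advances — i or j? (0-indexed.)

i=0 j=0: 0<7, i++
i=1 j=0: 1<7, i++
i=2 j=0: 5<7, i++
i=3 j=0: 6<7, i++
i=4 j=0: 7==7 emit, i++,j++
i=5 j=1: 8<11, i++
i=6 j=1: 12>11, j++
i=6 j=2: 12<28, i++
i=7 j=2: 15<28, i++
i=8 j=2: 24<28, i++

i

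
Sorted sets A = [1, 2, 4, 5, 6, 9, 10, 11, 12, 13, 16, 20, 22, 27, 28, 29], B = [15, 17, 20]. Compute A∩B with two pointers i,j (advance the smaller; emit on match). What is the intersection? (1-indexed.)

i=1 j=1: 1<15, i++
i=2 j=1: 2<15, i++
i=3 j=1: 4<15, i++
i=4 j=1: 5<15, i++
i=5 j=1: 6<15, i++
i=6 j=1: 9<15, i++
i=7 j=1: 10<15, i++
i=8 j=1: 11<15, i++
i=9 j=1: 12<15, i++
i=10 j=1: 13<15, i++
i=11 j=1: 16>15, j++
i=11 j=2: 16<17, i++
i=12 j=2: 20>17, j++
i=12 j=3: 20==20 emit, i++,j++

intersection = [20]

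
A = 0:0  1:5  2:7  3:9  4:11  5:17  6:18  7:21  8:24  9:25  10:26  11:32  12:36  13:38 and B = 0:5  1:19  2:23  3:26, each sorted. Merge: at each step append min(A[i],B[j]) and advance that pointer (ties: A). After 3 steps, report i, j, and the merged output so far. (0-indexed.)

i=0 j=0: A[i]=0<=B[j]=5 take 0, i++
i=1 j=0: A[i]=5<=B[j]=5 take 5, i++
i=2 j=0: A[i]=7>B[j]=5 take 5, j++

i=2, j=1, merged so far=[0, 5, 5]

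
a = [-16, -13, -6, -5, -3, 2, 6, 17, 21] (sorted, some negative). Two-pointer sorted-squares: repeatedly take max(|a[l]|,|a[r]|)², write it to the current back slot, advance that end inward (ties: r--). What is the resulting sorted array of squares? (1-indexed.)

[4, 9, 25, 36, 36, 169, 256, 289, 441]

[1,9] |-16|<=|21| out[9]=441 → r--
[1,8] |-16|<=|17| out[8]=289 → r--
[1,7] |-16|>|6| out[7]=256 → l++
[2,7] |-13|>|6| out[6]=169 → l++
[3,7] |-6|<=|6| out[5]=36 → r--
[3,6] |-6|>|2| out[4]=36 → l++
[4,6] |-5|>|2| out[3]=25 → l++
[5,6] |-3|>|2| out[2]=9 → l++
[6,6] |2|<=|2| out[1]=4 → r--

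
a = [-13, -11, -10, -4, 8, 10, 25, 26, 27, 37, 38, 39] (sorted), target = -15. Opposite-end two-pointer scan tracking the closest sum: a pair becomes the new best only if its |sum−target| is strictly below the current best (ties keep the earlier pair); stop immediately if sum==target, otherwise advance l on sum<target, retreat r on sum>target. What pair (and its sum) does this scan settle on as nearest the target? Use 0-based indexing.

pair (-11, -4) with sum -15 (|Δ|=0)

[0,11] -13+39=26 d=41 * → r--
[0,10] -13+38=25 d=40 * → r--
[0,9] -13+37=24 d=39 * → r--
[0,8] -13+27=14 d=29 * → r--
[0,7] -13+26=13 d=28 * → r--
[0,6] -13+25=12 d=27 * → r--
[0,5] -13+10=-3 d=12 * → r--
[0,4] -13+8=-5 d=10 * → r--
[0,3] -13+-4=-17 d=2 * → l++
[1,3] -11+-4=-15 d=0 * → stop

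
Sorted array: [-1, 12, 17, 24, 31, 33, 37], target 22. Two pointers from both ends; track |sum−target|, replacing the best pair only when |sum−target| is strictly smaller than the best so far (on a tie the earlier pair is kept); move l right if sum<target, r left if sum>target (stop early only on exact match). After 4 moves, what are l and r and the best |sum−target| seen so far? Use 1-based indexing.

l=1, r=3, best |Δ|=1

l=1 r=7: -1+37=36 d=14 *, r--
l=1 r=6: -1+33=32 d=10 *, r--
l=1 r=5: -1+31=30 d=8 *, r--
l=1 r=4: -1+24=23 d=1 *, r--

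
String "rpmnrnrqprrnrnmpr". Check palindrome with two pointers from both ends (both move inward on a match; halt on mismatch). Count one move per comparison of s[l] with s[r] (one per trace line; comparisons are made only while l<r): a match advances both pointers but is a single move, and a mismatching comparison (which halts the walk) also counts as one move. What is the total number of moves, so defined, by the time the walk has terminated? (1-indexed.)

[1,17] 'r'=='r' → l++,r--
[2,16] 'p'=='p' → l++,r--
[3,15] 'm'=='m' → l++,r--
[4,14] 'n'=='n' → l++,r--
[5,13] 'r'=='r' → l++,r--
[6,12] 'n'=='n' → l++,r--
[7,11] 'r'=='r' → l++,r--
[8,10] 'q'!='r' → stop

8 moves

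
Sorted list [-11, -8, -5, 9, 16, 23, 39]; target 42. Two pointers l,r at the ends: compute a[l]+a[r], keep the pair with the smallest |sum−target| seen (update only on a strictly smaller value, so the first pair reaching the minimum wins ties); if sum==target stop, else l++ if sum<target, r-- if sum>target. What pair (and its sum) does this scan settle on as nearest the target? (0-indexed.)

pair (16, 23) with sum 39 (|Δ|=3)

l=0 r=6: -11+39=28 d=14 *, l++
l=1 r=6: -8+39=31 d=11 *, l++
l=2 r=6: -5+39=34 d=8 *, l++
l=3 r=6: 9+39=48 d=6 *, r--
l=3 r=5: 9+23=32 d=10, l++
l=4 r=5: 16+23=39 d=3 *, l++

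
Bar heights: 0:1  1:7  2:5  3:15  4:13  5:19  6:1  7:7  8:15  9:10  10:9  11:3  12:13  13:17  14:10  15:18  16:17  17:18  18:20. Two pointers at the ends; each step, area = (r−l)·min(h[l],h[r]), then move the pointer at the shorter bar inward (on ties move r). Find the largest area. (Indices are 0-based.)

max area = 247

l=0 r=18: min(1,20)*18=18 best=18 *, l++
l=1 r=18: min(7,20)*17=119 best=119 *, l++
l=2 r=18: min(5,20)*16=80 best=119, l++
l=3 r=18: min(15,20)*15=225 best=225 *, l++
l=4 r=18: min(13,20)*14=182 best=225, l++
l=5 r=18: min(19,20)*13=247 best=247 *, l++
l=6 r=18: min(1,20)*12=12 best=247, l++
l=7 r=18: min(7,20)*11=77 best=247, l++
l=8 r=18: min(15,20)*10=150 best=247, l++
l=9 r=18: min(10,20)*9=90 best=247, l++
l=10 r=18: min(9,20)*8=72 best=247, l++
l=11 r=18: min(3,20)*7=21 best=247, l++
l=12 r=18: min(13,20)*6=78 best=247, l++
l=13 r=18: min(17,20)*5=85 best=247, l++
l=14 r=18: min(10,20)*4=40 best=247, l++
l=15 r=18: min(18,20)*3=54 best=247, l++
l=16 r=18: min(17,20)*2=34 best=247, l++
l=17 r=18: min(18,20)*1=18 best=247, l++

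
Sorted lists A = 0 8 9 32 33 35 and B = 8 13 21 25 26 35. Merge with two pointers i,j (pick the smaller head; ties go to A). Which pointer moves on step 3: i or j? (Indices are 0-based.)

[i=0,j=0] A[i]=0<=B[j]=8 take 0 → i++
[i=1,j=0] A[i]=8<=B[j]=8 take 8 → i++
[i=2,j=0] A[i]=9>B[j]=8 take 8 → j++

j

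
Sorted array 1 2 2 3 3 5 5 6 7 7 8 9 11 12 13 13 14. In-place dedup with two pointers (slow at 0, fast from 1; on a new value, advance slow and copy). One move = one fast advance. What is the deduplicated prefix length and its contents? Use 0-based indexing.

(s=0,f=1) a[fast]=2≠a[slow]=1 write a[1]=2 → slow++,fast++
(s=1,f=2) a[fast]=2=a[slow] dup → fast++
(s=1,f=3) a[fast]=3≠a[slow]=2 write a[2]=3 → slow++,fast++
(s=2,f=4) a[fast]=3=a[slow] dup → fast++
(s=2,f=5) a[fast]=5≠a[slow]=3 write a[3]=5 → slow++,fast++
(s=3,f=6) a[fast]=5=a[slow] dup → fast++
(s=3,f=7) a[fast]=6≠a[slow]=5 write a[4]=6 → slow++,fast++
(s=4,f=8) a[fast]=7≠a[slow]=6 write a[5]=7 → slow++,fast++
(s=5,f=9) a[fast]=7=a[slow] dup → fast++
(s=5,f=10) a[fast]=8≠a[slow]=7 write a[6]=8 → slow++,fast++
(s=6,f=11) a[fast]=9≠a[slow]=8 write a[7]=9 → slow++,fast++
(s=7,f=12) a[fast]=11≠a[slow]=9 write a[8]=11 → slow++,fast++
(s=8,f=13) a[fast]=12≠a[slow]=11 write a[9]=12 → slow++,fast++
(s=9,f=14) a[fast]=13≠a[slow]=12 write a[10]=13 → slow++,fast++
(s=10,f=15) a[fast]=13=a[slow] dup → fast++
(s=10,f=16) a[fast]=14≠a[slow]=13 write a[11]=14 → slow++,fast++

length 12; prefix = [1, 2, 3, 5, 6, 7, 8, 9, 11, 12, 13, 14]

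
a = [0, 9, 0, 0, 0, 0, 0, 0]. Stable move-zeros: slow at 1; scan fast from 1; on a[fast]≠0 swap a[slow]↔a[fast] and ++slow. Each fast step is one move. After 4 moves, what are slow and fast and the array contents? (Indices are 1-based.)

slow=2, fast=5, a=[9, 0, 0, 0, 0, 0, 0, 0]

slow=1 fast=1: a[fast]=0, fast++
slow=1 fast=2: a[fast]=9≠0 swap→a[1]=9, slow++,fast++
slow=2 fast=3: a[fast]=0, fast++
slow=2 fast=4: a[fast]=0, fast++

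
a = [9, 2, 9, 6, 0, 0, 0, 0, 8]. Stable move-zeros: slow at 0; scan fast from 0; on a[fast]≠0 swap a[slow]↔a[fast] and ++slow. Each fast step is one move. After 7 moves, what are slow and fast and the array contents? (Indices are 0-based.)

slow=0 fast=0: a[fast]=9≠0 swap→a[0]=9, slow++,fast++
slow=1 fast=1: a[fast]=2≠0 swap→a[1]=2, slow++,fast++
slow=2 fast=2: a[fast]=9≠0 swap→a[2]=9, slow++,fast++
slow=3 fast=3: a[fast]=6≠0 swap→a[3]=6, slow++,fast++
slow=4 fast=4: a[fast]=0, fast++
slow=4 fast=5: a[fast]=0, fast++
slow=4 fast=6: a[fast]=0, fast++

slow=4, fast=7, a=[9, 2, 9, 6, 0, 0, 0, 0, 8]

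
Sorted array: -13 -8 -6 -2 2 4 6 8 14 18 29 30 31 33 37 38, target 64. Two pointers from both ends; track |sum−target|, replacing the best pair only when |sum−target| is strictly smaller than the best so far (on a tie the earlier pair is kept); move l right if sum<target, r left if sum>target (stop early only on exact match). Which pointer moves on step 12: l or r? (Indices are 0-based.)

r

[0,15] -13+38=25 d=39 * → l++
[1,15] -8+38=30 d=34 * → l++
[2,15] -6+38=32 d=32 * → l++
[3,15] -2+38=36 d=28 * → l++
[4,15] 2+38=40 d=24 * → l++
[5,15] 4+38=42 d=22 * → l++
[6,15] 6+38=44 d=20 * → l++
[7,15] 8+38=46 d=18 * → l++
[8,15] 14+38=52 d=12 * → l++
[9,15] 18+38=56 d=8 * → l++
[10,15] 29+38=67 d=3 * → r--
[10,14] 29+37=66 d=2 * → r--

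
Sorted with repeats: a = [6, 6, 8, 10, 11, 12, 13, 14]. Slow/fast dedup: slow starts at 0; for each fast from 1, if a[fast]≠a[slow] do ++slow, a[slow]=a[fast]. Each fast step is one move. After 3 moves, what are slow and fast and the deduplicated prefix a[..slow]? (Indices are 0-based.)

(s=0,f=1) a[fast]=6=a[slow] dup → fast++
(s=0,f=2) a[fast]=8≠a[slow]=6 write a[1]=8 → slow++,fast++
(s=1,f=3) a[fast]=10≠a[slow]=8 write a[2]=10 → slow++,fast++

slow=2, fast=4, prefix=[6, 8, 10]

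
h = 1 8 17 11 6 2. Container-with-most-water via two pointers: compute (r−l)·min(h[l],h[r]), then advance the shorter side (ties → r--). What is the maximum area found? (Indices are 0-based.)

max area = 18

[0,5] min(1,2)*5=5 best=5 * → l++
[1,5] min(8,2)*4=8 best=8 * → r--
[1,4] min(8,6)*3=18 best=18 * → r--
[1,3] min(8,11)*2=16 best=18 → l++
[2,3] min(17,11)*1=11 best=18 → r--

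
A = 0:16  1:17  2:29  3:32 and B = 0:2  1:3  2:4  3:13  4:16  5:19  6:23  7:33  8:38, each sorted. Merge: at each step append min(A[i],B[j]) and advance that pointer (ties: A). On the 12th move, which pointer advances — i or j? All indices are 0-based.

j

[i=0,j=0] A[i]=16>B[j]=2 take 2 → j++
[i=0,j=1] A[i]=16>B[j]=3 take 3 → j++
[i=0,j=2] A[i]=16>B[j]=4 take 4 → j++
[i=0,j=3] A[i]=16>B[j]=13 take 13 → j++
[i=0,j=4] A[i]=16<=B[j]=16 take 16 → i++
[i=1,j=4] A[i]=17>B[j]=16 take 16 → j++
[i=1,j=5] A[i]=17<=B[j]=19 take 17 → i++
[i=2,j=5] A[i]=29>B[j]=19 take 19 → j++
[i=2,j=6] A[i]=29>B[j]=23 take 23 → j++
[i=2,j=7] A[i]=29<=B[j]=33 take 29 → i++
[i=3,j=7] A[i]=32<=B[j]=33 take 32 → i++
[i=4,j=7] A done, take B[j]=33 → j++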